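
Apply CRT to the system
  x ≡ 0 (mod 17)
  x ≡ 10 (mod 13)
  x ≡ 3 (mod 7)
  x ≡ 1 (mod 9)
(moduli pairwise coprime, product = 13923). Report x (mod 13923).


Product of moduli M = 17 · 13 · 7 · 9 = 13923.
Merge one congruence at a time:
  Start: x ≡ 0 (mod 17).
  Combine with x ≡ 10 (mod 13); new modulus lcm = 221.
    Write x = 0 + 17·t and substitute into x ≡ 10 (mod 13): 17·t ≡ 10 − 0 = 10 (mod 13).
    Reduce coefficients mod 13: 4·t ≡ 10 (mod 13).
    The inverse of 4 mod 13 is 10 (since 4·10 = 40 = 3·13 + 1), so t ≡ 10·10 = 100 ≡ 9 (mod 13).
    Then x = 0 + 17·9 = 153, valid modulo lcm(17, 13) = 221: x ≡ 153 (mod 221).
  Combine with x ≡ 3 (mod 7); new modulus lcm = 1547.
    Write x = 153 + 221·t and substitute into x ≡ 3 (mod 7): 221·t ≡ 3 − 153 = -150 (mod 7).
    Reduce coefficients mod 7: 4·t ≡ 4 (mod 7).
    The inverse of 4 mod 7 is 2 (since 4·2 = 8 = 1·7 + 1), so t ≡ 2·4 = 8 ≡ 1 (mod 7).
    Then x = 153 + 221·1 = 374, valid modulo lcm(221, 7) = 1547: x ≡ 374 (mod 1547).
  Combine with x ≡ 1 (mod 9); new modulus lcm = 13923.
    Write x = 374 + 1547·t and substitute into x ≡ 1 (mod 9): 1547·t ≡ 1 − 374 = -373 (mod 9).
    Reduce coefficients mod 9: 8·t ≡ 5 (mod 9).
    The inverse of 8 mod 9 is 8 (since 8·8 = 64 = 7·9 + 1), so t ≡ 8·5 = 40 ≡ 4 (mod 9).
    Then x = 374 + 1547·4 = 6562, valid modulo lcm(1547, 9) = 13923: x ≡ 6562 (mod 13923).
Verify against each original: 6562 mod 17 = 0, 6562 mod 13 = 10, 6562 mod 7 = 3, 6562 mod 9 = 1.

x ≡ 6562 (mod 13923).


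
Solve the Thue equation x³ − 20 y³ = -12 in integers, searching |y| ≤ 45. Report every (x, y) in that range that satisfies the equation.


The equation is x³ - 20y³ = -12. For fixed y, x³ = 20·y³ − 12, so a solution requires the RHS to be a perfect cube.
Strategy: iterate y from -45 to 45, compute RHS = 20·y³ − 12, and check whether it is a (positive or negative) perfect cube.
Check small values of y:
  y = 0: RHS = -12 is not a perfect cube.
  y = 1: RHS = 8 = (2)³ ⇒ x = 2 works.
  y = -1: RHS = -32 is not a perfect cube.
  y = 2: RHS = 148 is not a perfect cube.
  y = -2: RHS = -172 is not a perfect cube.
  y = 3: RHS = 528 is not a perfect cube.
  y = -3: RHS = -552 is not a perfect cube.
Continuing the search up to |y| = 45 finds no further solutions beyond those listed.
Collected solutions: (2, 1).

Solutions (with |y| ≤ 45): (2, 1).


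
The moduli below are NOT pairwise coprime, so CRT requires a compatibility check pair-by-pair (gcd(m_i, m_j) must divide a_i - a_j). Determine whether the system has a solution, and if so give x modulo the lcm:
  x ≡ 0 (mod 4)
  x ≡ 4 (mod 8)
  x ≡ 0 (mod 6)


Moduli 4, 8, 6 are not pairwise coprime, so CRT works modulo lcm(m_i) when all pairwise compatibility conditions hold.
Pairwise compatibility: gcd(m_i, m_j) must divide a_i - a_j for every pair.
Merge one congruence at a time:
  Start: x ≡ 0 (mod 4).
  Combine with x ≡ 4 (mod 8): gcd(4, 8) = 4; 4 - 0 = 4, which IS divisible by 4, so compatible.
    Write x = 0 + 4·t and substitute into x ≡ 4 (mod 8): 4·t ≡ 4 − 0 = 4 (mod 8).
    Divide the congruence (and modulus) by g = 4: 1·t ≡ 1 (mod 2).
    So t ≡ 1 (mod 2).
    Then x = 0 + 4·1 = 4, valid modulo lcm(4, 8) = 8: x ≡ 4 (mod 8).
  Combine with x ≡ 0 (mod 6): gcd(8, 6) = 2; 0 - 4 = -4, which IS divisible by 2, so compatible.
    Write x = 4 + 8·t and substitute into x ≡ 0 (mod 6): 8·t ≡ 0 − 4 = -4 (mod 6).
    Divide the congruence (and modulus) by g = 2: 4·t ≡ -2 (mod 3).
    Reduce coefficients mod 3: 1·t ≡ 1 (mod 3).
    So t ≡ 1 (mod 3).
    Then x = 4 + 8·1 = 12, valid modulo lcm(8, 6) = 24: x ≡ 12 (mod 24).
Verify: 12 mod 4 = 0, 12 mod 8 = 4, 12 mod 6 = 0.

x ≡ 12 (mod 24).


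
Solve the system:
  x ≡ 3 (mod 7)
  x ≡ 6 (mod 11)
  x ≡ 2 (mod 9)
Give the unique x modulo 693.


Moduli 7, 11, 9 are pairwise coprime; by CRT there is a unique solution modulo M = 7 · 11 · 9 = 693.
Solve pairwise, accumulating the modulus:
  Start with x ≡ 3 (mod 7).
  Combine with x ≡ 6 (mod 11): since gcd(7, 11) = 1, we get a unique residue mod 77.
    Write x = 3 + 7·t and substitute into x ≡ 6 (mod 11): 7·t ≡ 6 − 3 = 3 (mod 11).
    The inverse of 7 mod 11 is 8 (since 7·8 = 56 = 5·11 + 1), so t ≡ 8·3 = 24 ≡ 2 (mod 11).
    Then x = 3 + 7·2 = 17, valid modulo lcm(7, 11) = 77: x ≡ 17 (mod 77).
  Combine with x ≡ 2 (mod 9): since gcd(77, 9) = 1, we get a unique residue mod 693.
    Write x = 17 + 77·t and substitute into x ≡ 2 (mod 9): 77·t ≡ 2 − 17 = -15 (mod 9).
    Reduce coefficients mod 9: 5·t ≡ 3 (mod 9).
    The inverse of 5 mod 9 is 2 (since 5·2 = 10 = 1·9 + 1), so t ≡ 2·3 = 6 ≡ 6 (mod 9).
    Then x = 17 + 77·6 = 479, valid modulo lcm(77, 9) = 693: x ≡ 479 (mod 693).
Verify: 479 mod 7 = 3 ✓, 479 mod 11 = 6 ✓, 479 mod 9 = 2 ✓.

x ≡ 479 (mod 693).


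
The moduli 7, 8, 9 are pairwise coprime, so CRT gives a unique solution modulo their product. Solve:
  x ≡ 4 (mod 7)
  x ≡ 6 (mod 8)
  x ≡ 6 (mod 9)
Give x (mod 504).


Moduli 7, 8, 9 are pairwise coprime; by CRT there is a unique solution modulo M = 7 · 8 · 9 = 504.
Solve pairwise, accumulating the modulus:
  Start with x ≡ 4 (mod 7).
  Combine with x ≡ 6 (mod 8): since gcd(7, 8) = 1, we get a unique residue mod 56.
    Write x = 4 + 7·t and substitute into x ≡ 6 (mod 8): 7·t ≡ 6 − 4 = 2 (mod 8).
    The inverse of 7 mod 8 is 7 (since 7·7 = 49 = 6·8 + 1), so t ≡ 7·2 = 14 ≡ 6 (mod 8).
    Then x = 4 + 7·6 = 46, valid modulo lcm(7, 8) = 56: x ≡ 46 (mod 56).
  Combine with x ≡ 6 (mod 9): since gcd(56, 9) = 1, we get a unique residue mod 504.
    Write x = 46 + 56·t and substitute into x ≡ 6 (mod 9): 56·t ≡ 6 − 46 = -40 (mod 9).
    Reduce coefficients mod 9: 2·t ≡ 5 (mod 9).
    The inverse of 2 mod 9 is 5 (since 2·5 = 10 = 1·9 + 1), so t ≡ 5·5 = 25 ≡ 7 (mod 9).
    Then x = 46 + 56·7 = 438, valid modulo lcm(56, 9) = 504: x ≡ 438 (mod 504).
Verify: 438 mod 7 = 4 ✓, 438 mod 8 = 6 ✓, 438 mod 9 = 6 ✓.

x ≡ 438 (mod 504).


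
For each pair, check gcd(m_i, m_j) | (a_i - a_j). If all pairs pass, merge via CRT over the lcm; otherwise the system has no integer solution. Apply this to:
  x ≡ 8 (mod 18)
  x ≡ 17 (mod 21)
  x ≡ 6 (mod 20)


Moduli 18, 21, 20 are not pairwise coprime, so CRT works modulo lcm(m_i) when all pairwise compatibility conditions hold.
Pairwise compatibility: gcd(m_i, m_j) must divide a_i - a_j for every pair.
Merge one congruence at a time:
  Start: x ≡ 8 (mod 18).
  Combine with x ≡ 17 (mod 21): gcd(18, 21) = 3; 17 - 8 = 9, which IS divisible by 3, so compatible.
    Write x = 8 + 18·t and substitute into x ≡ 17 (mod 21): 18·t ≡ 17 − 8 = 9 (mod 21).
    Divide the congruence (and modulus) by g = 3: 6·t ≡ 3 (mod 7).
    The inverse of 6 mod 7 is 6 (since 6·6 = 36 = 5·7 + 1), so t ≡ 6·3 = 18 ≡ 4 (mod 7).
    Then x = 8 + 18·4 = 80, valid modulo lcm(18, 21) = 126: x ≡ 80 (mod 126).
  Combine with x ≡ 6 (mod 20): gcd(126, 20) = 2; 6 - 80 = -74, which IS divisible by 2, so compatible.
    Write x = 80 + 126·t and substitute into x ≡ 6 (mod 20): 126·t ≡ 6 − 80 = -74 (mod 20).
    Divide the congruence (and modulus) by g = 2: 63·t ≡ -37 (mod 10).
    Reduce coefficients mod 10: 3·t ≡ 3 (mod 10).
    The inverse of 3 mod 10 is 7 (since 3·7 = 21 = 2·10 + 1), so t ≡ 7·3 = 21 ≡ 1 (mod 10).
    Then x = 80 + 126·1 = 206, valid modulo lcm(126, 20) = 1260: x ≡ 206 (mod 1260).
Verify: 206 mod 18 = 8, 206 mod 21 = 17, 206 mod 20 = 6.

x ≡ 206 (mod 1260).


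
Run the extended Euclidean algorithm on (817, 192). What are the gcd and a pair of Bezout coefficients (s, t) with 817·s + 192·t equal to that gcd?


Euclidean algorithm on (817, 192) — divide until remainder is 0:
  817 = 4 · 192 + 49
  192 = 3 · 49 + 45
  49 = 1 · 45 + 4
  45 = 11 · 4 + 1
  4 = 4 · 1 + 0
gcd(817, 192) = 1.
Track Bezout coefficients alongside the remainders: start with r₀ = 817 = a·1 + b·0 (s = 1, t = 0) and r₁ = 192 = a·0 + b·1 (s = 0, t = 1); each new remainder r_{k+1} = r_{k-1} − q_k·r_k inherits s_{k+1} = s_{k-1} − q_k·s_k, t_{k+1} = t_{k-1} − q_k·t_k, so r_k = a·s_k + b·t_k at every step:
  q = 4: r = 49, s = 1 − 4·0 = 1, t = 0 − 4·1 = -4  (check: 817·1 + 192·(-4) = 49)
  q = 3: r = 45, s = 0 − 3·1 = -3, t = 1 − 3·(-4) = 13  (check: 817·(-3) + 192·13 = 45)
  q = 1: r = 4, s = 1 − 1·(-3) = 4, t = -4 − 1·13 = -17  (check: 817·4 + 192·(-17) = 4)
  q = 11: r = 1, s = -3 − 11·4 = -47, t = 13 − 11·(-17) = 200  (check: 817·(-47) + 192·200 = 1)
The row with r = 1 (the gcd) gives the Bezout coefficients s = -47, t = 200.
Result: 817 · (-47) + 192 · (200) = 1.

gcd(817, 192) = 1; s = -47, t = 200 (check: 817·(-47) + 192·200 = 1).


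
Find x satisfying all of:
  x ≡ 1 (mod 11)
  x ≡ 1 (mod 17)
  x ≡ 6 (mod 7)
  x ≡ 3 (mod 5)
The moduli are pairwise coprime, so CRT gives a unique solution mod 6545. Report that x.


Product of moduli M = 11 · 17 · 7 · 5 = 6545.
Merge one congruence at a time:
  Start: x ≡ 1 (mod 11).
  Combine with x ≡ 1 (mod 17); new modulus lcm = 187.
    Write x = 1 + 11·t and substitute into x ≡ 1 (mod 17): 11·t ≡ 1 − 1 = 0 (mod 17).
    The inverse of 11 mod 17 is 14 (since 11·14 = 154 = 9·17 + 1), so t ≡ 14·0 = 0 ≡ 0 (mod 17).
    Then x = 1 + 11·0 = 1, valid modulo lcm(11, 17) = 187: x ≡ 1 (mod 187).
  Combine with x ≡ 6 (mod 7); new modulus lcm = 1309.
    Write x = 1 + 187·t and substitute into x ≡ 6 (mod 7): 187·t ≡ 6 − 1 = 5 (mod 7).
    Reduce coefficients mod 7: 5·t ≡ 5 (mod 7).
    The inverse of 5 mod 7 is 3 (since 5·3 = 15 = 2·7 + 1), so t ≡ 3·5 = 15 ≡ 1 (mod 7).
    Then x = 1 + 187·1 = 188, valid modulo lcm(187, 7) = 1309: x ≡ 188 (mod 1309).
  Combine with x ≡ 3 (mod 5); new modulus lcm = 6545.
    Write x = 188 + 1309·t and substitute into x ≡ 3 (mod 5): 1309·t ≡ 3 − 188 = -185 (mod 5).
    Reduce coefficients mod 5: 4·t ≡ 0 (mod 5).
    The inverse of 4 mod 5 is 4 (since 4·4 = 16 = 3·5 + 1), so t ≡ 4·0 = 0 ≡ 0 (mod 5).
    Then x = 188 + 1309·0 = 188, valid modulo lcm(1309, 5) = 6545: x ≡ 188 (mod 6545).
Verify against each original: 188 mod 11 = 1, 188 mod 17 = 1, 188 mod 7 = 6, 188 mod 5 = 3.

x ≡ 188 (mod 6545).


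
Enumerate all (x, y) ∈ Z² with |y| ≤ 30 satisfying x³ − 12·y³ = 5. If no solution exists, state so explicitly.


The equation is x³ - 12y³ = 5. For fixed y, x³ = 12·y³ + 5, so a solution requires the RHS to be a perfect cube.
Strategy: iterate y from -30 to 30, compute RHS = 12·y³ + 5, and check whether it is a (positive or negative) perfect cube.
Check small values of y:
  y = 0: RHS = 5 is not a perfect cube.
  y = 1: RHS = 17 is not a perfect cube.
  y = -1: RHS = -7 is not a perfect cube.
  y = 2: RHS = 101 is not a perfect cube.
  y = -2: RHS = -91 is not a perfect cube.
  y = 3: RHS = 329 is not a perfect cube.
  y = -3: RHS = -319 is not a perfect cube.
Continuing the search up to |y| = 30 finds no solutions either.
No (x, y) in the scanned range satisfies the equation.

No integer solutions with |y| ≤ 30.


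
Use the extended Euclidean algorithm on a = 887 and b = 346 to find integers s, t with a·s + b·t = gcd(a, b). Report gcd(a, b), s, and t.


Euclidean algorithm on (887, 346) — divide until remainder is 0:
  887 = 2 · 346 + 195
  346 = 1 · 195 + 151
  195 = 1 · 151 + 44
  151 = 3 · 44 + 19
  44 = 2 · 19 + 6
  19 = 3 · 6 + 1
  6 = 6 · 1 + 0
gcd(887, 346) = 1.
Track Bezout coefficients alongside the remainders: start with r₀ = 887 = a·1 + b·0 (s = 1, t = 0) and r₁ = 346 = a·0 + b·1 (s = 0, t = 1); each new remainder r_{k+1} = r_{k-1} − q_k·r_k inherits s_{k+1} = s_{k-1} − q_k·s_k, t_{k+1} = t_{k-1} − q_k·t_k, so r_k = a·s_k + b·t_k at every step:
  q = 2: r = 195, s = 1 − 2·0 = 1, t = 0 − 2·1 = -2  (check: 887·1 + 346·(-2) = 195)
  q = 1: r = 151, s = 0 − 1·1 = -1, t = 1 − 1·(-2) = 3  (check: 887·(-1) + 346·3 = 151)
  q = 1: r = 44, s = 1 − 1·(-1) = 2, t = -2 − 1·3 = -5  (check: 887·2 + 346·(-5) = 44)
  q = 3: r = 19, s = -1 − 3·2 = -7, t = 3 − 3·(-5) = 18  (check: 887·(-7) + 346·18 = 19)
  q = 2: r = 6, s = 2 − 2·(-7) = 16, t = -5 − 2·18 = -41  (check: 887·16 + 346·(-41) = 6)
  q = 3: r = 1, s = -7 − 3·16 = -55, t = 18 − 3·(-41) = 141  (check: 887·(-55) + 346·141 = 1)
The row with r = 1 (the gcd) gives the Bezout coefficients s = -55, t = 141.
Result: 887 · (-55) + 346 · (141) = 1.

gcd(887, 346) = 1; s = -55, t = 141 (check: 887·(-55) + 346·141 = 1).


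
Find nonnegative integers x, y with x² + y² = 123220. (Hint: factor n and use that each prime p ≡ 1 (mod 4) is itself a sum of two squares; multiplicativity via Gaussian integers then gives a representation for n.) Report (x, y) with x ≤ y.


Step 1: Factor n = 123220 = 2^2 · 5 · 61 · 101.
Step 2: Check the mod-4 condition on each prime factor: 2 = 2 (special); 5 ≡ 1 (mod 4), exponent 1; 61 ≡ 1 (mod 4), exponent 1; 101 ≡ 1 (mod 4), exponent 1.
All primes ≡ 3 (mod 4) appear to even exponent (or don't appear), so by the two-squares theorem n IS expressible as a sum of two squares.
Step 3: Build a representation. Group n = k² · m with k = 2 and m = 5 · 61 · 101 = 30805 (a product of primes ≡ 1 (mod 4)); a representation of m scales to one of n via (k·x)² + (k·y)² = k²(x² + y²). Each prime p ≡ 1 (mod 4) is itself a sum of two squares; find a² by testing p − a² for a perfect square:
  5: 5 − 1² = 4 = 2² ⇒ 5 = 1² + 2².
  61: 61 − 1² = 60, 61 − 2² = 57, 61 − 3² = 52, 61 − 4² = 45, 61 − 5² = 36 = 6² ⇒ 61 = 5² + 6².
  101: 101 − 1² = 100 = 10² ⇒ 101 = 1² + 10².
  Combine using the Brahmagupta–Fibonacci identity (a² + b²)(c² + d²) = (ac − bd)² + (ad + bc)² = (ac + bd)² + (ad − bc)²:
  5 · 61 = 305: from (1² + 2²)(5² + 6²), take (1·5 − 2·6, 1·6 + 2·5) = (5 − 12, 6 + 10) = (-7, 16); dropping signs (only squares matter) gives (7, 16); check 7² + 16² = 49 + 256 = 305 ✓.
  305 · 101 = 30805: from (7² + 16²)(1² + 10²), take (7·1 − 16·10, 7·10 + 16·1) = (7 − 160, 70 + 16) = (-153, 86); dropping signs (only squares matter) gives (153, 86); check 153² + 86² = 23409 + 7396 = 30805 ✓.
  Scale by k = 2: (2·153, 2·86) = (306, 172).
Step 4: Order so x ≤ y and verify: 172² + 306² = 29584 + 93636 = 123220 = n. ✓

n = 123220 = 172² + 306² (one valid representation with x ≤ y).


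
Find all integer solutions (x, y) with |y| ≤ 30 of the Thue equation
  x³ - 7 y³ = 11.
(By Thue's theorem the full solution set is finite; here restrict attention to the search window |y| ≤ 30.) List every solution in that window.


The equation is x³ - 7y³ = 11. For fixed y, x³ = 7·y³ + 11, so a solution requires the RHS to be a perfect cube.
Strategy: iterate y from -30 to 30, compute RHS = 7·y³ + 11, and check whether it is a (positive or negative) perfect cube.
Check small values of y:
  y = 0: RHS = 11 is not a perfect cube.
  y = 1: RHS = 18 is not a perfect cube.
  y = -1: RHS = 4 is not a perfect cube.
  y = 2: RHS = 67 is not a perfect cube.
  y = -2: RHS = -45 is not a perfect cube.
  y = 3: RHS = 200 is not a perfect cube.
  y = -3: RHS = -178 is not a perfect cube.
Continuing the search up to |y| = 30 finds no solutions either.
No (x, y) in the scanned range satisfies the equation.

No integer solutions with |y| ≤ 30.


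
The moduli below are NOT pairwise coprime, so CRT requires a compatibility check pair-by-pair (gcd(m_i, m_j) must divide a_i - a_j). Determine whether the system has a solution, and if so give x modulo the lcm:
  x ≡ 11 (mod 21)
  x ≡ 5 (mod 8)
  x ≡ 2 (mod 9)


Moduli 21, 8, 9 are not pairwise coprime, so CRT works modulo lcm(m_i) when all pairwise compatibility conditions hold.
Pairwise compatibility: gcd(m_i, m_j) must divide a_i - a_j for every pair.
Merge one congruence at a time:
  Start: x ≡ 11 (mod 21).
  Combine with x ≡ 5 (mod 8): gcd(21, 8) = 1; 5 - 11 = -6, which IS divisible by 1, so compatible.
    Write x = 11 + 21·t and substitute into x ≡ 5 (mod 8): 21·t ≡ 5 − 11 = -6 (mod 8).
    Reduce coefficients mod 8: 5·t ≡ 2 (mod 8).
    The inverse of 5 mod 8 is 5 (since 5·5 = 25 = 3·8 + 1), so t ≡ 5·2 = 10 ≡ 2 (mod 8).
    Then x = 11 + 21·2 = 53, valid modulo lcm(21, 8) = 168: x ≡ 53 (mod 168).
  Combine with x ≡ 2 (mod 9): gcd(168, 9) = 3; 2 - 53 = -51, which IS divisible by 3, so compatible.
    Write x = 53 + 168·t and substitute into x ≡ 2 (mod 9): 168·t ≡ 2 − 53 = -51 (mod 9).
    Divide the congruence (and modulus) by g = 3: 56·t ≡ -17 (mod 3).
    Reduce coefficients mod 3: 2·t ≡ 1 (mod 3).
    The inverse of 2 mod 3 is 2 (since 2·2 = 4 = 1·3 + 1), so t ≡ 2·1 = 2 ≡ 2 (mod 3).
    Then x = 53 + 168·2 = 389, valid modulo lcm(168, 9) = 504: x ≡ 389 (mod 504).
Verify: 389 mod 21 = 11, 389 mod 8 = 5, 389 mod 9 = 2.

x ≡ 389 (mod 504).


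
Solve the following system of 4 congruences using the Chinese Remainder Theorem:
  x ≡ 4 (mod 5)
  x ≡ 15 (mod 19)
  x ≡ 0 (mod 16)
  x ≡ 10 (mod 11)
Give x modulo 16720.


Product of moduli M = 5 · 19 · 16 · 11 = 16720.
Merge one congruence at a time:
  Start: x ≡ 4 (mod 5).
  Combine with x ≡ 15 (mod 19); new modulus lcm = 95.
    Write x = 4 + 5·t and substitute into x ≡ 15 (mod 19): 5·t ≡ 15 − 4 = 11 (mod 19).
    The inverse of 5 mod 19 is 4 (since 5·4 = 20 = 1·19 + 1), so t ≡ 4·11 = 44 ≡ 6 (mod 19).
    Then x = 4 + 5·6 = 34, valid modulo lcm(5, 19) = 95: x ≡ 34 (mod 95).
  Combine with x ≡ 0 (mod 16); new modulus lcm = 1520.
    Write x = 34 + 95·t and substitute into x ≡ 0 (mod 16): 95·t ≡ 0 − 34 = -34 (mod 16).
    Reduce coefficients mod 16: 15·t ≡ 14 (mod 16).
    The inverse of 15 mod 16 is 15 (since 15·15 = 225 = 14·16 + 1), so t ≡ 15·14 = 210 ≡ 2 (mod 16).
    Then x = 34 + 95·2 = 224, valid modulo lcm(95, 16) = 1520: x ≡ 224 (mod 1520).
  Combine with x ≡ 10 (mod 11); new modulus lcm = 16720.
    Write x = 224 + 1520·t and substitute into x ≡ 10 (mod 11): 1520·t ≡ 10 − 224 = -214 (mod 11).
    Reduce coefficients mod 11: 2·t ≡ 6 (mod 11).
    The inverse of 2 mod 11 is 6 (since 2·6 = 12 = 1·11 + 1), so t ≡ 6·6 = 36 ≡ 3 (mod 11).
    Then x = 224 + 1520·3 = 4784, valid modulo lcm(1520, 11) = 16720: x ≡ 4784 (mod 16720).
Verify against each original: 4784 mod 5 = 4, 4784 mod 19 = 15, 4784 mod 16 = 0, 4784 mod 11 = 10.

x ≡ 4784 (mod 16720).


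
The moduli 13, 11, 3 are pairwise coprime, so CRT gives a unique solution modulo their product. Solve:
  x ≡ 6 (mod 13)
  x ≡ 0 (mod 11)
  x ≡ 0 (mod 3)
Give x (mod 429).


Moduli 13, 11, 3 are pairwise coprime; by CRT there is a unique solution modulo M = 13 · 11 · 3 = 429.
Solve pairwise, accumulating the modulus:
  Start with x ≡ 6 (mod 13).
  Combine with x ≡ 0 (mod 11): since gcd(13, 11) = 1, we get a unique residue mod 143.
    Write x = 6 + 13·t and substitute into x ≡ 0 (mod 11): 13·t ≡ 0 − 6 = -6 (mod 11).
    Reduce coefficients mod 11: 2·t ≡ 5 (mod 11).
    The inverse of 2 mod 11 is 6 (since 2·6 = 12 = 1·11 + 1), so t ≡ 6·5 = 30 ≡ 8 (mod 11).
    Then x = 6 + 13·8 = 110, valid modulo lcm(13, 11) = 143: x ≡ 110 (mod 143).
  Combine with x ≡ 0 (mod 3): since gcd(143, 3) = 1, we get a unique residue mod 429.
    Write x = 110 + 143·t and substitute into x ≡ 0 (mod 3): 143·t ≡ 0 − 110 = -110 (mod 3).
    Reduce coefficients mod 3: 2·t ≡ 1 (mod 3).
    The inverse of 2 mod 3 is 2 (since 2·2 = 4 = 1·3 + 1), so t ≡ 2·1 = 2 ≡ 2 (mod 3).
    Then x = 110 + 143·2 = 396, valid modulo lcm(143, 3) = 429: x ≡ 396 (mod 429).
Verify: 396 mod 13 = 6 ✓, 396 mod 11 = 0 ✓, 396 mod 3 = 0 ✓.

x ≡ 396 (mod 429).


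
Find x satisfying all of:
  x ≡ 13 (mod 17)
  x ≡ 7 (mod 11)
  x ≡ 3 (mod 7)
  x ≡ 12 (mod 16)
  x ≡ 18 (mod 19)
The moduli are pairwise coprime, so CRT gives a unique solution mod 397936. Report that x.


Product of moduli M = 17 · 11 · 7 · 16 · 19 = 397936.
Merge one congruence at a time:
  Start: x ≡ 13 (mod 17).
  Combine with x ≡ 7 (mod 11); new modulus lcm = 187.
    Write x = 13 + 17·t and substitute into x ≡ 7 (mod 11): 17·t ≡ 7 − 13 = -6 (mod 11).
    Reduce coefficients mod 11: 6·t ≡ 5 (mod 11).
    The inverse of 6 mod 11 is 2 (since 6·2 = 12 = 1·11 + 1), so t ≡ 2·5 = 10 ≡ 10 (mod 11).
    Then x = 13 + 17·10 = 183, valid modulo lcm(17, 11) = 187: x ≡ 183 (mod 187).
  Combine with x ≡ 3 (mod 7); new modulus lcm = 1309.
    Write x = 183 + 187·t and substitute into x ≡ 3 (mod 7): 187·t ≡ 3 − 183 = -180 (mod 7).
    Reduce coefficients mod 7: 5·t ≡ 2 (mod 7).
    The inverse of 5 mod 7 is 3 (since 5·3 = 15 = 2·7 + 1), so t ≡ 3·2 = 6 ≡ 6 (mod 7).
    Then x = 183 + 187·6 = 1305, valid modulo lcm(187, 7) = 1309: x ≡ 1305 (mod 1309).
  Combine with x ≡ 12 (mod 16); new modulus lcm = 20944.
    Write x = 1305 + 1309·t and substitute into x ≡ 12 (mod 16): 1309·t ≡ 12 − 1305 = -1293 (mod 16).
    Reduce coefficients mod 16: 13·t ≡ 3 (mod 16).
    The inverse of 13 mod 16 is 5 (since 13·5 = 65 = 4·16 + 1), so t ≡ 5·3 = 15 ≡ 15 (mod 16).
    Then x = 1305 + 1309·15 = 20940, valid modulo lcm(1309, 16) = 20944: x ≡ 20940 (mod 20944).
  Combine with x ≡ 18 (mod 19); new modulus lcm = 397936.
    Write x = 20940 + 20944·t and substitute into x ≡ 18 (mod 19): 20944·t ≡ 18 − 20940 = -20922 (mod 19).
    Reduce coefficients mod 19: 6·t ≡ 16 (mod 19).
    The inverse of 6 mod 19 is 16 (since 6·16 = 96 = 5·19 + 1), so t ≡ 16·16 = 256 ≡ 9 (mod 19).
    Then x = 20940 + 20944·9 = 209436, valid modulo lcm(20944, 19) = 397936: x ≡ 209436 (mod 397936).
Verify against each original: 209436 mod 17 = 13, 209436 mod 11 = 7, 209436 mod 7 = 3, 209436 mod 16 = 12, 209436 mod 19 = 18.

x ≡ 209436 (mod 397936).


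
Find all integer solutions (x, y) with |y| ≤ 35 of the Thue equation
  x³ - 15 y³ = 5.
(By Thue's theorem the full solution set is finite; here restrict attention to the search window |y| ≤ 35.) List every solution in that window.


The equation is x³ - 15y³ = 5. For fixed y, x³ = 15·y³ + 5, so a solution requires the RHS to be a perfect cube.
Strategy: iterate y from -35 to 35, compute RHS = 15·y³ + 5, and check whether it is a (positive or negative) perfect cube.
Check small values of y:
  y = 0: RHS = 5 is not a perfect cube.
  y = 1: RHS = 20 is not a perfect cube.
  y = -1: RHS = -10 is not a perfect cube.
  y = 2: RHS = 125 = (5)³ ⇒ x = 5 works.
  y = -2: RHS = -115 is not a perfect cube.
  y = 3: RHS = 410 is not a perfect cube.
  y = -3: RHS = -400 is not a perfect cube.
Continuing the search up to |y| = 35 finds no further solutions beyond those listed.
Collected solutions: (5, 2).

Solutions (with |y| ≤ 35): (5, 2).


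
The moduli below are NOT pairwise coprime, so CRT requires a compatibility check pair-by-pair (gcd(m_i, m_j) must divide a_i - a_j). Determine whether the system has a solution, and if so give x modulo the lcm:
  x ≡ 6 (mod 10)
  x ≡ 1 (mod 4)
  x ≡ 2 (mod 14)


Moduli 10, 4, 14 are not pairwise coprime, so CRT works modulo lcm(m_i) when all pairwise compatibility conditions hold.
Pairwise compatibility: gcd(m_i, m_j) must divide a_i - a_j for every pair.
Merge one congruence at a time:
  Start: x ≡ 6 (mod 10).
  Combine with x ≡ 1 (mod 4): gcd(10, 4) = 2, and 1 - 6 = -5 is NOT divisible by 2.
    ⇒ system is inconsistent (no integer solution).

No solution (the system is inconsistent).


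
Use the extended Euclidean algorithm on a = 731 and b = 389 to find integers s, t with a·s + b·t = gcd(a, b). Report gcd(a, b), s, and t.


Euclidean algorithm on (731, 389) — divide until remainder is 0:
  731 = 1 · 389 + 342
  389 = 1 · 342 + 47
  342 = 7 · 47 + 13
  47 = 3 · 13 + 8
  13 = 1 · 8 + 5
  8 = 1 · 5 + 3
  5 = 1 · 3 + 2
  3 = 1 · 2 + 1
  2 = 2 · 1 + 0
gcd(731, 389) = 1.
Track Bezout coefficients alongside the remainders: start with r₀ = 731 = a·1 + b·0 (s = 1, t = 0) and r₁ = 389 = a·0 + b·1 (s = 0, t = 1); each new remainder r_{k+1} = r_{k-1} − q_k·r_k inherits s_{k+1} = s_{k-1} − q_k·s_k, t_{k+1} = t_{k-1} − q_k·t_k, so r_k = a·s_k + b·t_k at every step:
  q = 1: r = 342, s = 1 − 1·0 = 1, t = 0 − 1·1 = -1  (check: 731·1 + 389·(-1) = 342)
  q = 1: r = 47, s = 0 − 1·1 = -1, t = 1 − 1·(-1) = 2  (check: 731·(-1) + 389·2 = 47)
  q = 7: r = 13, s = 1 − 7·(-1) = 8, t = -1 − 7·2 = -15  (check: 731·8 + 389·(-15) = 13)
  q = 3: r = 8, s = -1 − 3·8 = -25, t = 2 − 3·(-15) = 47  (check: 731·(-25) + 389·47 = 8)
  q = 1: r = 5, s = 8 − 1·(-25) = 33, t = -15 − 1·47 = -62  (check: 731·33 + 389·(-62) = 5)
  q = 1: r = 3, s = -25 − 1·33 = -58, t = 47 − 1·(-62) = 109  (check: 731·(-58) + 389·109 = 3)
  q = 1: r = 2, s = 33 − 1·(-58) = 91, t = -62 − 1·109 = -171  (check: 731·91 + 389·(-171) = 2)
  q = 1: r = 1, s = -58 − 1·91 = -149, t = 109 − 1·(-171) = 280  (check: 731·(-149) + 389·280 = 1)
The row with r = 1 (the gcd) gives the Bezout coefficients s = -149, t = 280.
Result: 731 · (-149) + 389 · (280) = 1.

gcd(731, 389) = 1; s = -149, t = 280 (check: 731·(-149) + 389·280 = 1).


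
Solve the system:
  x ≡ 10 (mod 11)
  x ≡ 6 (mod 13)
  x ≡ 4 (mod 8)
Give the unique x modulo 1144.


Moduli 11, 13, 8 are pairwise coprime; by CRT there is a unique solution modulo M = 11 · 13 · 8 = 1144.
Solve pairwise, accumulating the modulus:
  Start with x ≡ 10 (mod 11).
  Combine with x ≡ 6 (mod 13): since gcd(11, 13) = 1, we get a unique residue mod 143.
    Write x = 10 + 11·t and substitute into x ≡ 6 (mod 13): 11·t ≡ 6 − 10 = -4 (mod 13).
    Reduce coefficients mod 13: 11·t ≡ 9 (mod 13).
    The inverse of 11 mod 13 is 6 (since 11·6 = 66 = 5·13 + 1), so t ≡ 6·9 = 54 ≡ 2 (mod 13).
    Then x = 10 + 11·2 = 32, valid modulo lcm(11, 13) = 143: x ≡ 32 (mod 143).
  Combine with x ≡ 4 (mod 8): since gcd(143, 8) = 1, we get a unique residue mod 1144.
    Write x = 32 + 143·t and substitute into x ≡ 4 (mod 8): 143·t ≡ 4 − 32 = -28 (mod 8).
    Reduce coefficients mod 8: 7·t ≡ 4 (mod 8).
    The inverse of 7 mod 8 is 7 (since 7·7 = 49 = 6·8 + 1), so t ≡ 7·4 = 28 ≡ 4 (mod 8).
    Then x = 32 + 143·4 = 604, valid modulo lcm(143, 8) = 1144: x ≡ 604 (mod 1144).
Verify: 604 mod 11 = 10 ✓, 604 mod 13 = 6 ✓, 604 mod 8 = 4 ✓.

x ≡ 604 (mod 1144).


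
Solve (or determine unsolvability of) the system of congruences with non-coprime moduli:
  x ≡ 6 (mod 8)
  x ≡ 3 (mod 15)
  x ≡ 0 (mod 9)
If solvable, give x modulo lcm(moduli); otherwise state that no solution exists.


Moduli 8, 15, 9 are not pairwise coprime, so CRT works modulo lcm(m_i) when all pairwise compatibility conditions hold.
Pairwise compatibility: gcd(m_i, m_j) must divide a_i - a_j for every pair.
Merge one congruence at a time:
  Start: x ≡ 6 (mod 8).
  Combine with x ≡ 3 (mod 15): gcd(8, 15) = 1; 3 - 6 = -3, which IS divisible by 1, so compatible.
    Write x = 6 + 8·t and substitute into x ≡ 3 (mod 15): 8·t ≡ 3 − 6 = -3 (mod 15).
    Reduce coefficients mod 15: 8·t ≡ 12 (mod 15).
    The inverse of 8 mod 15 is 2 (since 8·2 = 16 = 1·15 + 1), so t ≡ 2·12 = 24 ≡ 9 (mod 15).
    Then x = 6 + 8·9 = 78, valid modulo lcm(8, 15) = 120: x ≡ 78 (mod 120).
  Combine with x ≡ 0 (mod 9): gcd(120, 9) = 3; 0 - 78 = -78, which IS divisible by 3, so compatible.
    Write x = 78 + 120·t and substitute into x ≡ 0 (mod 9): 120·t ≡ 0 − 78 = -78 (mod 9).
    Divide the congruence (and modulus) by g = 3: 40·t ≡ -26 (mod 3).
    Reduce coefficients mod 3: 1·t ≡ 1 (mod 3).
    So t ≡ 1 (mod 3).
    Then x = 78 + 120·1 = 198, valid modulo lcm(120, 9) = 360: x ≡ 198 (mod 360).
Verify: 198 mod 8 = 6, 198 mod 15 = 3, 198 mod 9 = 0.

x ≡ 198 (mod 360).


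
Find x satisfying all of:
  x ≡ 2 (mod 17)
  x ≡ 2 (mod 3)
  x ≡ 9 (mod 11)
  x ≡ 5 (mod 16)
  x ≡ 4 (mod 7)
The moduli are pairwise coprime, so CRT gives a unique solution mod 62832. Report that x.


Product of moduli M = 17 · 3 · 11 · 16 · 7 = 62832.
Merge one congruence at a time:
  Start: x ≡ 2 (mod 17).
  Combine with x ≡ 2 (mod 3); new modulus lcm = 51.
    Write x = 2 + 17·t and substitute into x ≡ 2 (mod 3): 17·t ≡ 2 − 2 = 0 (mod 3).
    Reduce coefficients mod 3: 2·t ≡ 0 (mod 3).
    The inverse of 2 mod 3 is 2 (since 2·2 = 4 = 1·3 + 1), so t ≡ 2·0 = 0 ≡ 0 (mod 3).
    Then x = 2 + 17·0 = 2, valid modulo lcm(17, 3) = 51: x ≡ 2 (mod 51).
  Combine with x ≡ 9 (mod 11); new modulus lcm = 561.
    Write x = 2 + 51·t and substitute into x ≡ 9 (mod 11): 51·t ≡ 9 − 2 = 7 (mod 11).
    Reduce coefficients mod 11: 7·t ≡ 7 (mod 11).
    The inverse of 7 mod 11 is 8 (since 7·8 = 56 = 5·11 + 1), so t ≡ 8·7 = 56 ≡ 1 (mod 11).
    Then x = 2 + 51·1 = 53, valid modulo lcm(51, 11) = 561: x ≡ 53 (mod 561).
  Combine with x ≡ 5 (mod 16); new modulus lcm = 8976.
    Write x = 53 + 561·t and substitute into x ≡ 5 (mod 16): 561·t ≡ 5 − 53 = -48 (mod 16).
    Reduce coefficients mod 16: 1·t ≡ 0 (mod 16).
    So t ≡ 0 (mod 16).
    Then x = 53 + 561·0 = 53, valid modulo lcm(561, 16) = 8976: x ≡ 53 (mod 8976).
  Combine with x ≡ 4 (mod 7); new modulus lcm = 62832.
    Write x = 53 + 8976·t and substitute into x ≡ 4 (mod 7): 8976·t ≡ 4 − 53 = -49 (mod 7).
    Reduce coefficients mod 7: 2·t ≡ 0 (mod 7).
    The inverse of 2 mod 7 is 4 (since 2·4 = 8 = 1·7 + 1), so t ≡ 4·0 = 0 ≡ 0 (mod 7).
    Then x = 53 + 8976·0 = 53, valid modulo lcm(8976, 7) = 62832: x ≡ 53 (mod 62832).
Verify against each original: 53 mod 17 = 2, 53 mod 3 = 2, 53 mod 11 = 9, 53 mod 16 = 5, 53 mod 7 = 4.

x ≡ 53 (mod 62832).


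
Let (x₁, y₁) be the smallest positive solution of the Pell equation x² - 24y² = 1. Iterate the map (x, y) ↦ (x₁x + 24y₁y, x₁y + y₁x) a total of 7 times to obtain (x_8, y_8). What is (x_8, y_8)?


Step 1: Find the fundamental solution (x₁, y₁) of x² - 24y² = 1.
  Expand √24 as a continued fraction. a₀ = ⌊√24⌋ = 4; iterate m_{k+1} = d_k·a_k − m_k, d_{k+1} = (24 − m_{k+1}²)/d_k, a_{k+1} = ⌊(a₀ + m_{k+1})/d_{k+1}⌋ (starting m₀ = 0, d₀ = 1), with convergents p_k = a_k·p_{k-1} + p_{k-2}, q_k = a_k·q_{k-1} + q_{k-2} (p₋₁ = 1, q₋₁ = 0):
  k = 0: a₀ = 4; p₀/q₀ = 4/1; p₀² − 24·q₀² = 16 − 24 = -8.
  k = 1: m = 4, d = 8, a = ⌊(4 + 4)/8⌋ = 1; p/q = (1·4 + 1)/(1·1 + 0) = 5/1; p² − 24·q² = 25 − 24 = 1.
  The first convergent with p² − 24·q² = 1 gives the fundamental solution (x₁, y₁) = (5, 1).
Step 2: Apply the recurrence (x_{n+1}, y_{n+1}) = (x₁x_n + 24y₁y_n, x₁y_n + y₁x_n) repeatedly.
  From (x_1, y_1) = (5, 1): x_2 = 5·5 + 24·1·1 = 49; y_2 = 5·1 + 1·5 = 10.
  From (x_2, y_2) = (49, 10): x_3 = 5·49 + 24·1·10 = 485; y_3 = 5·10 + 1·49 = 99.
  From (x_3, y_3) = (485, 99): x_4 = 5·485 + 24·1·99 = 4801; y_4 = 5·99 + 1·485 = 980.
  From (x_4, y_4) = (4801, 980): x_5 = 5·4801 + 24·1·980 = 47525; y_5 = 5·980 + 1·4801 = 9701.
  From (x_5, y_5) = (47525, 9701): x_6 = 5·47525 + 24·1·9701 = 470449; y_6 = 5·9701 + 1·47525 = 96030.
  From (x_6, y_6) = (470449, 96030): x_7 = 5·470449 + 24·1·96030 = 4656965; y_7 = 5·96030 + 1·470449 = 950599.
  From (x_7, y_7) = (4656965, 950599): x_8 = 5·4656965 + 24·1·950599 = 46099201; y_8 = 5·950599 + 1·4656965 = 9409960.
Step 3: Verify x_8² - 24·y_8² = 2125136332838401 - 2125136332838400 = 1 (should be 1). ✓

(x_1, y_1) = (5, 1); (x_8, y_8) = (46099201, 9409960).


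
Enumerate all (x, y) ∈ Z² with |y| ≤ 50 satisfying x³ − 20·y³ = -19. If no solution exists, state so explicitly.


The equation is x³ - 20y³ = -19. For fixed y, x³ = 20·y³ − 19, so a solution requires the RHS to be a perfect cube.
Strategy: iterate y from -50 to 50, compute RHS = 20·y³ − 19, and check whether it is a (positive or negative) perfect cube.
Check small values of y:
  y = 0: RHS = -19 is not a perfect cube.
  y = 1: RHS = 1 = (1)³ ⇒ x = 1 works.
  y = -1: RHS = -39 is not a perfect cube.
  y = 2: RHS = 141 is not a perfect cube.
  y = -2: RHS = -179 is not a perfect cube.
  y = 3: RHS = 521 is not a perfect cube.
  y = -3: RHS = -559 is not a perfect cube.
Continuing the search up to |y| = 50 finds no further solutions beyond those listed.
Collected solutions: (1, 1).

Solutions (with |y| ≤ 50): (1, 1).


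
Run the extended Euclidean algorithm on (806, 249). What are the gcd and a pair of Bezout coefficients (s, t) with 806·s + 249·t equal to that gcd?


Euclidean algorithm on (806, 249) — divide until remainder is 0:
  806 = 3 · 249 + 59
  249 = 4 · 59 + 13
  59 = 4 · 13 + 7
  13 = 1 · 7 + 6
  7 = 1 · 6 + 1
  6 = 6 · 1 + 0
gcd(806, 249) = 1.
Track Bezout coefficients alongside the remainders: start with r₀ = 806 = a·1 + b·0 (s = 1, t = 0) and r₁ = 249 = a·0 + b·1 (s = 0, t = 1); each new remainder r_{k+1} = r_{k-1} − q_k·r_k inherits s_{k+1} = s_{k-1} − q_k·s_k, t_{k+1} = t_{k-1} − q_k·t_k, so r_k = a·s_k + b·t_k at every step:
  q = 3: r = 59, s = 1 − 3·0 = 1, t = 0 − 3·1 = -3  (check: 806·1 + 249·(-3) = 59)
  q = 4: r = 13, s = 0 − 4·1 = -4, t = 1 − 4·(-3) = 13  (check: 806·(-4) + 249·13 = 13)
  q = 4: r = 7, s = 1 − 4·(-4) = 17, t = -3 − 4·13 = -55  (check: 806·17 + 249·(-55) = 7)
  q = 1: r = 6, s = -4 − 1·17 = -21, t = 13 − 1·(-55) = 68  (check: 806·(-21) + 249·68 = 6)
  q = 1: r = 1, s = 17 − 1·(-21) = 38, t = -55 − 1·68 = -123  (check: 806·38 + 249·(-123) = 1)
The row with r = 1 (the gcd) gives the Bezout coefficients s = 38, t = -123.
Result: 806 · (38) + 249 · (-123) = 1.

gcd(806, 249) = 1; s = 38, t = -123 (check: 806·38 + 249·(-123) = 1).


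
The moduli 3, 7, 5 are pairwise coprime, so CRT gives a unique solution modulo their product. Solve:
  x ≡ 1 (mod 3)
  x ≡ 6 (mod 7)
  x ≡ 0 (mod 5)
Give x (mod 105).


Moduli 3, 7, 5 are pairwise coprime; by CRT there is a unique solution modulo M = 3 · 7 · 5 = 105.
Solve pairwise, accumulating the modulus:
  Start with x ≡ 1 (mod 3).
  Combine with x ≡ 6 (mod 7): since gcd(3, 7) = 1, we get a unique residue mod 21.
    Write x = 1 + 3·t and substitute into x ≡ 6 (mod 7): 3·t ≡ 6 − 1 = 5 (mod 7).
    The inverse of 3 mod 7 is 5 (since 3·5 = 15 = 2·7 + 1), so t ≡ 5·5 = 25 ≡ 4 (mod 7).
    Then x = 1 + 3·4 = 13, valid modulo lcm(3, 7) = 21: x ≡ 13 (mod 21).
  Combine with x ≡ 0 (mod 5): since gcd(21, 5) = 1, we get a unique residue mod 105.
    Write x = 13 + 21·t and substitute into x ≡ 0 (mod 5): 21·t ≡ 0 − 13 = -13 (mod 5).
    Reduce coefficients mod 5: 1·t ≡ 2 (mod 5).
    So t ≡ 2 (mod 5).
    Then x = 13 + 21·2 = 55, valid modulo lcm(21, 5) = 105: x ≡ 55 (mod 105).
Verify: 55 mod 3 = 1 ✓, 55 mod 7 = 6 ✓, 55 mod 5 = 0 ✓.

x ≡ 55 (mod 105).


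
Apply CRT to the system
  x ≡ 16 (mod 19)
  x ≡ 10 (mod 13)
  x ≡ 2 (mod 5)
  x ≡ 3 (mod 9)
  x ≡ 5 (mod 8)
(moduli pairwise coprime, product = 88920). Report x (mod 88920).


Product of moduli M = 19 · 13 · 5 · 9 · 8 = 88920.
Merge one congruence at a time:
  Start: x ≡ 16 (mod 19).
  Combine with x ≡ 10 (mod 13); new modulus lcm = 247.
    Write x = 16 + 19·t and substitute into x ≡ 10 (mod 13): 19·t ≡ 10 − 16 = -6 (mod 13).
    Reduce coefficients mod 13: 6·t ≡ 7 (mod 13).
    The inverse of 6 mod 13 is 11 (since 6·11 = 66 = 5·13 + 1), so t ≡ 11·7 = 77 ≡ 12 (mod 13).
    Then x = 16 + 19·12 = 244, valid modulo lcm(19, 13) = 247: x ≡ 244 (mod 247).
  Combine with x ≡ 2 (mod 5); new modulus lcm = 1235.
    Write x = 244 + 247·t and substitute into x ≡ 2 (mod 5): 247·t ≡ 2 − 244 = -242 (mod 5).
    Reduce coefficients mod 5: 2·t ≡ 3 (mod 5).
    The inverse of 2 mod 5 is 3 (since 2·3 = 6 = 1·5 + 1), so t ≡ 3·3 = 9 ≡ 4 (mod 5).
    Then x = 244 + 247·4 = 1232, valid modulo lcm(247, 5) = 1235: x ≡ 1232 (mod 1235).
  Combine with x ≡ 3 (mod 9); new modulus lcm = 11115.
    Write x = 1232 + 1235·t and substitute into x ≡ 3 (mod 9): 1235·t ≡ 3 − 1232 = -1229 (mod 9).
    Reduce coefficients mod 9: 2·t ≡ 4 (mod 9).
    The inverse of 2 mod 9 is 5 (since 2·5 = 10 = 1·9 + 1), so t ≡ 5·4 = 20 ≡ 2 (mod 9).
    Then x = 1232 + 1235·2 = 3702, valid modulo lcm(1235, 9) = 11115: x ≡ 3702 (mod 11115).
  Combine with x ≡ 5 (mod 8); new modulus lcm = 88920.
    Write x = 3702 + 11115·t and substitute into x ≡ 5 (mod 8): 11115·t ≡ 5 − 3702 = -3697 (mod 8).
    Reduce coefficients mod 8: 3·t ≡ 7 (mod 8).
    The inverse of 3 mod 8 is 3 (since 3·3 = 9 = 1·8 + 1), so t ≡ 3·7 = 21 ≡ 5 (mod 8).
    Then x = 3702 + 11115·5 = 59277, valid modulo lcm(11115, 8) = 88920: x ≡ 59277 (mod 88920).
Verify against each original: 59277 mod 19 = 16, 59277 mod 13 = 10, 59277 mod 5 = 2, 59277 mod 9 = 3, 59277 mod 8 = 5.

x ≡ 59277 (mod 88920).


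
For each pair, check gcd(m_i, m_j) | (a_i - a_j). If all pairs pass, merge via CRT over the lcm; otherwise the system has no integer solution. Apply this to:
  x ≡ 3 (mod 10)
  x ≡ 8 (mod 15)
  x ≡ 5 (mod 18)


Moduli 10, 15, 18 are not pairwise coprime, so CRT works modulo lcm(m_i) when all pairwise compatibility conditions hold.
Pairwise compatibility: gcd(m_i, m_j) must divide a_i - a_j for every pair.
Merge one congruence at a time:
  Start: x ≡ 3 (mod 10).
  Combine with x ≡ 8 (mod 15): gcd(10, 15) = 5; 8 - 3 = 5, which IS divisible by 5, so compatible.
    Write x = 3 + 10·t and substitute into x ≡ 8 (mod 15): 10·t ≡ 8 − 3 = 5 (mod 15).
    Divide the congruence (and modulus) by g = 5: 2·t ≡ 1 (mod 3).
    The inverse of 2 mod 3 is 2 (since 2·2 = 4 = 1·3 + 1), so t ≡ 2·1 = 2 ≡ 2 (mod 3).
    Then x = 3 + 10·2 = 23, valid modulo lcm(10, 15) = 30: x ≡ 23 (mod 30).
  Combine with x ≡ 5 (mod 18): gcd(30, 18) = 6; 5 - 23 = -18, which IS divisible by 6, so compatible.
    Write x = 23 + 30·t and substitute into x ≡ 5 (mod 18): 30·t ≡ 5 − 23 = -18 (mod 18).
    Divide the congruence (and modulus) by g = 6: 5·t ≡ -3 (mod 3).
    Reduce coefficients mod 3: 2·t ≡ 0 (mod 3).
    The inverse of 2 mod 3 is 2 (since 2·2 = 4 = 1·3 + 1), so t ≡ 2·0 = 0 ≡ 0 (mod 3).
    Then x = 23 + 30·0 = 23, valid modulo lcm(30, 18) = 90: x ≡ 23 (mod 90).
Verify: 23 mod 10 = 3, 23 mod 15 = 8, 23 mod 18 = 5.

x ≡ 23 (mod 90).


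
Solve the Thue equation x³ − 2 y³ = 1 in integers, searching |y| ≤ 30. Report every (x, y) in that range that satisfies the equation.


The equation is x³ - 2y³ = 1. For fixed y, x³ = 2·y³ + 1, so a solution requires the RHS to be a perfect cube.
Strategy: iterate y from -30 to 30, compute RHS = 2·y³ + 1, and check whether it is a (positive or negative) perfect cube.
Check small values of y:
  y = 0: RHS = 1 = (1)³ ⇒ x = 1 works.
  y = 1: RHS = 3 is not a perfect cube.
  y = -1: RHS = -1 = (-1)³ ⇒ x = -1 works.
  y = 2: RHS = 17 is not a perfect cube.
  y = -2: RHS = -15 is not a perfect cube.
  y = 3: RHS = 55 is not a perfect cube.
  y = -3: RHS = -53 is not a perfect cube.
Continuing the search up to |y| = 30 finds no further solutions beyond those listed.
Collected solutions: (1, 0), (-1, -1).

Solutions (with |y| ≤ 30): (1, 0), (-1, -1).


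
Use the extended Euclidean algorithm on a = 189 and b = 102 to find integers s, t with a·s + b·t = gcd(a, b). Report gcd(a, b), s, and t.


Euclidean algorithm on (189, 102) — divide until remainder is 0:
  189 = 1 · 102 + 87
  102 = 1 · 87 + 15
  87 = 5 · 15 + 12
  15 = 1 · 12 + 3
  12 = 4 · 3 + 0
gcd(189, 102) = 3.
Track Bezout coefficients alongside the remainders: start with r₀ = 189 = a·1 + b·0 (s = 1, t = 0) and r₁ = 102 = a·0 + b·1 (s = 0, t = 1); each new remainder r_{k+1} = r_{k-1} − q_k·r_k inherits s_{k+1} = s_{k-1} − q_k·s_k, t_{k+1} = t_{k-1} − q_k·t_k, so r_k = a·s_k + b·t_k at every step:
  q = 1: r = 87, s = 1 − 1·0 = 1, t = 0 − 1·1 = -1  (check: 189·1 + 102·(-1) = 87)
  q = 1: r = 15, s = 0 − 1·1 = -1, t = 1 − 1·(-1) = 2  (check: 189·(-1) + 102·2 = 15)
  q = 5: r = 12, s = 1 − 5·(-1) = 6, t = -1 − 5·2 = -11  (check: 189·6 + 102·(-11) = 12)
  q = 1: r = 3, s = -1 − 1·6 = -7, t = 2 − 1·(-11) = 13  (check: 189·(-7) + 102·13 = 3)
The row with r = 3 (the gcd) gives the Bezout coefficients s = -7, t = 13.
Result: 189 · (-7) + 102 · (13) = 3.

gcd(189, 102) = 3; s = -7, t = 13 (check: 189·(-7) + 102·13 = 3).
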